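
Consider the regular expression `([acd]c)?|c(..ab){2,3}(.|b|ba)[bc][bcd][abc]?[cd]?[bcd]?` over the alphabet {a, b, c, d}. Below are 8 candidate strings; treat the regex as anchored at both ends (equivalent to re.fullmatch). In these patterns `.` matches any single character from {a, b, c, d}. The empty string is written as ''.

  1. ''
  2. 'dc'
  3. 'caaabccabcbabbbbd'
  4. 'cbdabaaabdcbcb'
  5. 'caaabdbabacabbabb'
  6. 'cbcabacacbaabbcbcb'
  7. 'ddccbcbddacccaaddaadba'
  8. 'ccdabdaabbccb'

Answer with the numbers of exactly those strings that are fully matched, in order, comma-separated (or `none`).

1, 2, 3, 4, 5, 8

1. '' → match
2. 'dc' → match
3 → match
4 → match
5 → match
6 → no match
7 → no match
8 → match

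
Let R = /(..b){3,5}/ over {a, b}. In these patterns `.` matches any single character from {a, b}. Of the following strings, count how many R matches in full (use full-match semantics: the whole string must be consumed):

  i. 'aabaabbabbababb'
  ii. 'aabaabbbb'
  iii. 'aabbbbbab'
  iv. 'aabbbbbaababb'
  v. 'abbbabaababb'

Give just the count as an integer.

4

i → match
ii → match
iii → match
iv → no match
v → match
Total matched: 4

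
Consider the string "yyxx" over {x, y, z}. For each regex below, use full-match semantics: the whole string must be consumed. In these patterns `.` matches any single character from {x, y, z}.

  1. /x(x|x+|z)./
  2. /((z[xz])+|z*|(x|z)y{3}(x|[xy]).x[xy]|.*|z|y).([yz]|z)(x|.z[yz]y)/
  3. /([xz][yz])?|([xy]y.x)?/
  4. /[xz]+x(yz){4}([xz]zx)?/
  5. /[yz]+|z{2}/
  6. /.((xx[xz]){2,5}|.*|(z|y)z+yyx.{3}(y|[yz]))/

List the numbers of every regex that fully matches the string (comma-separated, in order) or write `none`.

1 → no match — must start with "x"
2 → no match
3 → match
4 → no match
5 → no match
6 → match

3, 6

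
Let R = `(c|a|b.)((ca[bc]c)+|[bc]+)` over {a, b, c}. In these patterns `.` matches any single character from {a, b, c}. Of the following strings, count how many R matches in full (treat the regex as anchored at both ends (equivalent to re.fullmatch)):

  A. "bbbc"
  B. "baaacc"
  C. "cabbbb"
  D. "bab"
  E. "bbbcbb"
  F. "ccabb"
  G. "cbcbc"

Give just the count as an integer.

A → match
B → no match
C → no match
D → match
E → match
F → no match
G → match
Total matched: 4

4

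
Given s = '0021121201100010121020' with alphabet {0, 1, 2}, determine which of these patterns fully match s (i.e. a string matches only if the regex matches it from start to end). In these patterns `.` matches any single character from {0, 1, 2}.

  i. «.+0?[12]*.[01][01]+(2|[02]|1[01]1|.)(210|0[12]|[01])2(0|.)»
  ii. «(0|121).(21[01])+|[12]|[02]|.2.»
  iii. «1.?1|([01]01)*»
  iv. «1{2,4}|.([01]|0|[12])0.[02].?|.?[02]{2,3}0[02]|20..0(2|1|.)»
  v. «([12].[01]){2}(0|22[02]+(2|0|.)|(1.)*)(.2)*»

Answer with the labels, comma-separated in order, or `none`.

i → match
ii → no match
iii → no match
iv → no match
v → no match

i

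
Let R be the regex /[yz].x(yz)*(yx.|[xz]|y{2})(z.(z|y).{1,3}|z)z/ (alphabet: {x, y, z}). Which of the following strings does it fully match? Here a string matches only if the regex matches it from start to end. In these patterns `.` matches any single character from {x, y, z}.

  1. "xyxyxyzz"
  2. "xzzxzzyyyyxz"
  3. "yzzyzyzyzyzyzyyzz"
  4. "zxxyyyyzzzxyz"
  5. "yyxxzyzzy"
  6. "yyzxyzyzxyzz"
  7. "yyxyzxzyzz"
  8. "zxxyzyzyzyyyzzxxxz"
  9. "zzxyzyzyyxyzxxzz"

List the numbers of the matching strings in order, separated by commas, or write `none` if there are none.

none

1 → no match
2 → no match
3 → no match
4 → no match
5 → no match — must end with "z"
6 → no match
7 → no match
8 → no match
9 → no match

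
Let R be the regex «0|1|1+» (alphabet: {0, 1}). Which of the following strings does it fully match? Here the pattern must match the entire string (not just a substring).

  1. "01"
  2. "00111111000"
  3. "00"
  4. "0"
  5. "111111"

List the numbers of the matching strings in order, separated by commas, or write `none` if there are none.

4, 5

1 → no match
2 → no match
3 → no match
4 → match
5 → match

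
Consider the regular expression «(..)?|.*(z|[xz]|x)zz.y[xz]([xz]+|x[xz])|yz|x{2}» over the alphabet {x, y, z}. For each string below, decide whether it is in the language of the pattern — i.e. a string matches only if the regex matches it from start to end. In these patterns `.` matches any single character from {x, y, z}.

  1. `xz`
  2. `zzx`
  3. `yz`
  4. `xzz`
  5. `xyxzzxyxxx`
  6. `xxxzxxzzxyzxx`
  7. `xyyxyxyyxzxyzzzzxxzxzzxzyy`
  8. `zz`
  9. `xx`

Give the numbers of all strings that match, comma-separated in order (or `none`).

1, 3, 5, 6, 8, 9

1 → match
2 → no match
3 → match
4 → no match
5 → match
6 → match
7 → no match
8 → match
9 → match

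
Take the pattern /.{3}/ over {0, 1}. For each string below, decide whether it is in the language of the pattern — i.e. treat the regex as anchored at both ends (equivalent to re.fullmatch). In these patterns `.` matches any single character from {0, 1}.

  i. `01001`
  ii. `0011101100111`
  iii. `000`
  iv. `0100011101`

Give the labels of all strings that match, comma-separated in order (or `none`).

iii

i → no match
ii → no match
iii → match
iv → no match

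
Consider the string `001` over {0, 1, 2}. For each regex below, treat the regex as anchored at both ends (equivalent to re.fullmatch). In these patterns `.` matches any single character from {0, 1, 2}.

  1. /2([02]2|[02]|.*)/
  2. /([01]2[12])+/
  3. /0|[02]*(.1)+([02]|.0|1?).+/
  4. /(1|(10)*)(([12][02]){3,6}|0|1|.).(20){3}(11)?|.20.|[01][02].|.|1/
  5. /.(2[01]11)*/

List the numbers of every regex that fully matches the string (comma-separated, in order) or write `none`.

4

1 → no match — must start with `2`
2 → no match
3 → no match
4 → match
5 → no match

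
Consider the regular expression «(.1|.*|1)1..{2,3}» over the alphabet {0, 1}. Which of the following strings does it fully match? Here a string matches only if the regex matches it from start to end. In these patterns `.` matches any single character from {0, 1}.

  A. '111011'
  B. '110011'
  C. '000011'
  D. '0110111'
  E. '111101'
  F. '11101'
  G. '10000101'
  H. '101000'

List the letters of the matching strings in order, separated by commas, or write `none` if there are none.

A, B, D, E, F, H

A → match
B → match
C → no match
D → match
E → match
F → match
G → no match
H → match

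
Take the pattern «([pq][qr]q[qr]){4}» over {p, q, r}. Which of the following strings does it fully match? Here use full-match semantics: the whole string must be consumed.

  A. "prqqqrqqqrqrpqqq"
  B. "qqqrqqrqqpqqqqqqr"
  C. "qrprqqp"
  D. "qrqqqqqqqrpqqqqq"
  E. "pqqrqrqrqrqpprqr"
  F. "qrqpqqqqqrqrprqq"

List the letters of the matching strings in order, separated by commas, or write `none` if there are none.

A → match
B → no match
C → no match
D → no match
E → no match
F → no match

A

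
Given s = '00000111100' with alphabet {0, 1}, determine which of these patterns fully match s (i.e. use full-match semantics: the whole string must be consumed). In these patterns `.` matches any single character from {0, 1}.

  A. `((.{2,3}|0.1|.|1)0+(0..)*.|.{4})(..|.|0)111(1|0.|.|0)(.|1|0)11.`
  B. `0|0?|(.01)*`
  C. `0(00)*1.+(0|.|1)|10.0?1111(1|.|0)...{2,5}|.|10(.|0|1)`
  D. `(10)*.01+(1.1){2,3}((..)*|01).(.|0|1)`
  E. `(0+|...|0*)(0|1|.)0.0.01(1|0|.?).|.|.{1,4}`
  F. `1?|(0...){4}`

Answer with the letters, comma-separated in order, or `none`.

A → no match
B → no match
C → match
D → no match
E → no match
F → no match

C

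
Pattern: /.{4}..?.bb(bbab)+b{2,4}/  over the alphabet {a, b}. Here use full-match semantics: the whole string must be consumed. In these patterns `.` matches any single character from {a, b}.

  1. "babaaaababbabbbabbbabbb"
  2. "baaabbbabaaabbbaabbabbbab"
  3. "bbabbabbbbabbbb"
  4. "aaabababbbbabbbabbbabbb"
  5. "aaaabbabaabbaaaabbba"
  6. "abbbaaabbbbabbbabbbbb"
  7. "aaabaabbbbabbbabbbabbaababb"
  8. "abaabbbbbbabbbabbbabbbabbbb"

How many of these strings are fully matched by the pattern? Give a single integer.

4

1 → no match
2 → no match
3 → match
4 → match
5 → no match — must end with "b"
6 → match
7 → no match
8 → match
Total matched: 4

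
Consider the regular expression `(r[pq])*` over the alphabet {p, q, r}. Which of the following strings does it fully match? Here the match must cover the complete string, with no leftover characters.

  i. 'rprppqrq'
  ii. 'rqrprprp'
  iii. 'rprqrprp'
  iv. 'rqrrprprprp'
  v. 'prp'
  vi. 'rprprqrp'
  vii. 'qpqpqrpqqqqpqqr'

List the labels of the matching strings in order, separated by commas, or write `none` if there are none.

ii, iii, vi

i. 'rprppqrq' → no match
ii. 'rqrprprp' → match
iii. 'rprqrprp' → match
iv. 'rqrrprprprp' → no match
v. 'prp' → no match
vi. 'rprprqrp' → match
vii → no match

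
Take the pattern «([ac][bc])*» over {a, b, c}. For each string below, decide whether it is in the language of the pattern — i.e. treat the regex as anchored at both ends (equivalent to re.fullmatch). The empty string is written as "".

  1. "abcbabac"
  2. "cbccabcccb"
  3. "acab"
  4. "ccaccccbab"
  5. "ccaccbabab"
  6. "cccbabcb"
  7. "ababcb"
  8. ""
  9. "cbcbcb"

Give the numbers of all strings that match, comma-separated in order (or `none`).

1 → match
2 → match
3 → match
4 → match
5 → match
6 → match
7 → match
8 → match
9 → match

1, 2, 3, 4, 5, 6, 7, 8, 9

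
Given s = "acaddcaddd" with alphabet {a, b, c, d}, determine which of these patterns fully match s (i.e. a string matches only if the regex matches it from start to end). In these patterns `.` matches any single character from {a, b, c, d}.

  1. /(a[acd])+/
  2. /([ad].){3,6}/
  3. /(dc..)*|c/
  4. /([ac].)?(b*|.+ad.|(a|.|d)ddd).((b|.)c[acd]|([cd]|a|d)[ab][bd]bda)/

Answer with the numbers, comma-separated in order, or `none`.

1 → no match
2 → match
3 → no match
4 → no match

2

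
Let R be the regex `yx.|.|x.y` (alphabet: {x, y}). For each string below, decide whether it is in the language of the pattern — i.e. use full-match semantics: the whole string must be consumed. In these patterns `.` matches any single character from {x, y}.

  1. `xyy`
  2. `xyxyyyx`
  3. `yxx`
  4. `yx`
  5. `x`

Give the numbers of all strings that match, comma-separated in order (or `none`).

1, 3, 5

1 → match
2 → no match
3 → match
4 → no match
5 → match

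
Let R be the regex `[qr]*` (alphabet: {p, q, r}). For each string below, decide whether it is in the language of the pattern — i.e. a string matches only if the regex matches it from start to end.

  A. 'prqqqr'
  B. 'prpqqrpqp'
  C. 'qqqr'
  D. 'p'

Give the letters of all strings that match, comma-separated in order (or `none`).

A → no match
B → no match
C → match
D → no match

C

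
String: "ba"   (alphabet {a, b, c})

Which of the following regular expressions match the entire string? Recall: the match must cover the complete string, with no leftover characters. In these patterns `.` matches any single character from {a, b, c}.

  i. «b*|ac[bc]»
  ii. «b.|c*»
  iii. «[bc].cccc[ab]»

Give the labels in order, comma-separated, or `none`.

ii

i → no match
ii → match
iii → no match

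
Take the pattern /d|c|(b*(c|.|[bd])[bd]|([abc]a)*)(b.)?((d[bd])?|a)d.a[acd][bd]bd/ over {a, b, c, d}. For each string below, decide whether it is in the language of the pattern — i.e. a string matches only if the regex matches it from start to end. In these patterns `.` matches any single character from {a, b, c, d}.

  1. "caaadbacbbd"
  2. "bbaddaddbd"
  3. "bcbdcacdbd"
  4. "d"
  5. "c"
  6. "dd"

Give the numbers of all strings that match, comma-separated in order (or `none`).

1 → match
2 → match
3 → match
4 → match
5 → match
6 → no match

1, 2, 3, 4, 5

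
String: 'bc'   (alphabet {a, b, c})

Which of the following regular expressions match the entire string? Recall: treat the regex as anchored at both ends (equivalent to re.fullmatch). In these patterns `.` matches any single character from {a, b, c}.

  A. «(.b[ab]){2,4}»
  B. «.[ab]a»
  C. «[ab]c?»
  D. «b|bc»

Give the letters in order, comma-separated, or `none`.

C, D

A → no match
B → no match — must end with 'a'
C → match
D → match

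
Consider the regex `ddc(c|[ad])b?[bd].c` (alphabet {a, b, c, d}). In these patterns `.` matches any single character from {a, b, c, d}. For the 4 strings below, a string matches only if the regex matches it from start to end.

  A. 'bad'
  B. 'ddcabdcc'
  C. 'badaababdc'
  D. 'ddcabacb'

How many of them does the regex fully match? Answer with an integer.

1

A → no match — must start with 'ddc'
B → match
C → no match — must start with 'ddc'
D → no match — must end with 'c'
Total matched: 1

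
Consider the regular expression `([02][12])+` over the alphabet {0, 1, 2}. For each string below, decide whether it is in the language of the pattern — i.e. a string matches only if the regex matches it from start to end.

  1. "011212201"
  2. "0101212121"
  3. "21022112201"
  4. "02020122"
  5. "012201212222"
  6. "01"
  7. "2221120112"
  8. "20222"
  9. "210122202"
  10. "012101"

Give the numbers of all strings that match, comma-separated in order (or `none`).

1 → no match
2 → match
3 → no match
4 → match
5 → match
6 → match
7 → no match
8 → no match
9 → no match
10 → match

2, 4, 5, 6, 10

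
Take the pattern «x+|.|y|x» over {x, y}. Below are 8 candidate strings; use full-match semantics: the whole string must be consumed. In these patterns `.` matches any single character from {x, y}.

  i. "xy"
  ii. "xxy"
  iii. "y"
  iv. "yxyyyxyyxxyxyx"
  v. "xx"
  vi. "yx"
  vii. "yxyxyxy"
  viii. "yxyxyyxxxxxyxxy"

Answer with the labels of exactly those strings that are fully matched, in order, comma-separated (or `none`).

i → no match
ii → no match
iii → match
iv → no match
v → match
vi → no match
vii → no match
viii → no match

iii, v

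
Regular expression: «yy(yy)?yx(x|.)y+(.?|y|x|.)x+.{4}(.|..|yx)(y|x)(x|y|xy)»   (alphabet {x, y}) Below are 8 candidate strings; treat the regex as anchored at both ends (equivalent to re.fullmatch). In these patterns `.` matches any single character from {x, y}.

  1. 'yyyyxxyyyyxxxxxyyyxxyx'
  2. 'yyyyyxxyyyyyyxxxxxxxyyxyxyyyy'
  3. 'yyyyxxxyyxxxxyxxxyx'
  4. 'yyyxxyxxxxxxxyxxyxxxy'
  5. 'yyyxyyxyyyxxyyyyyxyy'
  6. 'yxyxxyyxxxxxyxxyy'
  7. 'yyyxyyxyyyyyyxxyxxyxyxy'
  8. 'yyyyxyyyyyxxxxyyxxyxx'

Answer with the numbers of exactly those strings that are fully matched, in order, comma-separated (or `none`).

4

1 → no match
2 → no match
3 → no match
4 → match
5 → no match
6 → no match — must start with 'yy'
7 → no match
8 → no match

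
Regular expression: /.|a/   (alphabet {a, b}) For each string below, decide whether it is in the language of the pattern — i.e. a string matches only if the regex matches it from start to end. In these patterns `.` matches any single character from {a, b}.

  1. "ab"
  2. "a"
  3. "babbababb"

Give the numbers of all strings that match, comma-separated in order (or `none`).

1 → no match
2 → match
3 → no match

2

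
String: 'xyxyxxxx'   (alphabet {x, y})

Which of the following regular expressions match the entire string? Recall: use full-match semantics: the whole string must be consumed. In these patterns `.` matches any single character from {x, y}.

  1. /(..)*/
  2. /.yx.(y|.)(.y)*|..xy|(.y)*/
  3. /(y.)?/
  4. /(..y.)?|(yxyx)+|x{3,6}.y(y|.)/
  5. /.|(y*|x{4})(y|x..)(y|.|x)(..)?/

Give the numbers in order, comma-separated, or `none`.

1 → match
2 → no match
3 → no match
4 → no match
5 → no match

1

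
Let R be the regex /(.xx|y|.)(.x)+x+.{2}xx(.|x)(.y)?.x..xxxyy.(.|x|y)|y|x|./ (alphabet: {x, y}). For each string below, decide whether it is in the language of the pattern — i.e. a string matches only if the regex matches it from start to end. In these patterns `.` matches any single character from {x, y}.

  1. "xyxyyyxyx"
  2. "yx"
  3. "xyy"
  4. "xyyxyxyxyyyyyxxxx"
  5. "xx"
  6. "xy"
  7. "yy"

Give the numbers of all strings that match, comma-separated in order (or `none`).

1. "xyxyyyxyx" → no match
2. "yx" → no match
3. "xyy" → no match
4 → no match
5. "xx" → no match
6. "xy" → no match
7. "yy" → no match

none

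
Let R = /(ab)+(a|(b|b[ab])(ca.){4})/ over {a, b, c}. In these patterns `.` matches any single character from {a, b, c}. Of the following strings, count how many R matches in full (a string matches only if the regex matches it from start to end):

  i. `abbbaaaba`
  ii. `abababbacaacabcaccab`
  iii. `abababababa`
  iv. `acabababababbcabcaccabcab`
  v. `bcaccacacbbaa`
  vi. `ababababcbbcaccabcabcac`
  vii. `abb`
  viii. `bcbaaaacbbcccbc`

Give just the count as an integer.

2

i → no match
ii → match
iii → match
iv → no match — must start with `ab`
v → no match — must start with `ab`
vi → no match
vii → no match
viii → no match — must start with `ab`
Total matched: 2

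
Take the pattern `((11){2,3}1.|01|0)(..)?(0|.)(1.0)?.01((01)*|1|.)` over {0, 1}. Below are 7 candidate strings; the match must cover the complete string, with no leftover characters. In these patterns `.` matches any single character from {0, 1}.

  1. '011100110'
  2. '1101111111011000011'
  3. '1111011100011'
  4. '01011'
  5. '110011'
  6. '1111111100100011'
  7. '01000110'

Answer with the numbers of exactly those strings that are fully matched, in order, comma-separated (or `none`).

1 → no match
2 → no match
3 → no match
4 → no match
5 → no match
6 → no match
7 → no match

none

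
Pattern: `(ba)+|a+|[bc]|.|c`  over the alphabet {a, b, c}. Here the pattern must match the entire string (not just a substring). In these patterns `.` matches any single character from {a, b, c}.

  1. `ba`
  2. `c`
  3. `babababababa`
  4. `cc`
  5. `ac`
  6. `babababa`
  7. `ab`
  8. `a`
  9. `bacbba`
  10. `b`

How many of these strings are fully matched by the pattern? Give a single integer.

6

1 → match
2 → match
3 → match
4 → no match
5 → no match
6 → match
7 → no match
8 → match
9 → no match
10 → match
Total matched: 6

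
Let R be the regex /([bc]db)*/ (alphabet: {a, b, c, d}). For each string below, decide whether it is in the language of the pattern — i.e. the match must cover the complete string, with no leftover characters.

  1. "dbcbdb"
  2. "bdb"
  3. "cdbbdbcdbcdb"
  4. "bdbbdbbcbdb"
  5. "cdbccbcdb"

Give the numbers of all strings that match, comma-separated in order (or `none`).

2, 3

1 → no match
2 → match
3 → match
4 → no match
5 → no match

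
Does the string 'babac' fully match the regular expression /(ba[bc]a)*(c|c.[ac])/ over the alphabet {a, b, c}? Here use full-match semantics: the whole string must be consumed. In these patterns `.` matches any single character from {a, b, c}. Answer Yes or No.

Yes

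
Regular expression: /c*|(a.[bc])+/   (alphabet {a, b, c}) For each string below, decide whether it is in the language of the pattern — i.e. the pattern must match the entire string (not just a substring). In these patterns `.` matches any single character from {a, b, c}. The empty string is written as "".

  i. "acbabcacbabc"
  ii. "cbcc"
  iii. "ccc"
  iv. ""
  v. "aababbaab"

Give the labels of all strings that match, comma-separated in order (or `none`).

i, iii, iv, v

i → match
ii → no match
iii → match
iv → match
v → match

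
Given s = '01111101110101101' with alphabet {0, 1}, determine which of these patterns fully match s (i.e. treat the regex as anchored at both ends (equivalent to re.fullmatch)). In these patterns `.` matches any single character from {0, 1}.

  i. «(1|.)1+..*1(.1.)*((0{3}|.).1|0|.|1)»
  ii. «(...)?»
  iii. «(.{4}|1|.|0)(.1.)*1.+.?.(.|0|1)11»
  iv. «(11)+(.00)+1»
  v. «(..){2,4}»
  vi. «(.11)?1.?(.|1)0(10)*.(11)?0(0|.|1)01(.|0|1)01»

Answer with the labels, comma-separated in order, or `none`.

i → match
ii → no match
iii → no match — must end with '11'
iv → no match — must start with '11'
v → no match
vi → match

i, vi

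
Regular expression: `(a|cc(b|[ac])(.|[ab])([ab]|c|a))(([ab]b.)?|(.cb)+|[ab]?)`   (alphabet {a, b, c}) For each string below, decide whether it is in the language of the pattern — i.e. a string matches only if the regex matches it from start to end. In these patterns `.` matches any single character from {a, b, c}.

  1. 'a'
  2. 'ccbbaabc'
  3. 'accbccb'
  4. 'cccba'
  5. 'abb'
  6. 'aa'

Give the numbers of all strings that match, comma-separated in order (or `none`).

1, 2, 3, 4, 6

1. 'a' → match
2. 'ccbbaabc' → match
3. 'accbccb' → match
4. 'cccba' → match
5. 'abb' → no match
6. 'aa' → match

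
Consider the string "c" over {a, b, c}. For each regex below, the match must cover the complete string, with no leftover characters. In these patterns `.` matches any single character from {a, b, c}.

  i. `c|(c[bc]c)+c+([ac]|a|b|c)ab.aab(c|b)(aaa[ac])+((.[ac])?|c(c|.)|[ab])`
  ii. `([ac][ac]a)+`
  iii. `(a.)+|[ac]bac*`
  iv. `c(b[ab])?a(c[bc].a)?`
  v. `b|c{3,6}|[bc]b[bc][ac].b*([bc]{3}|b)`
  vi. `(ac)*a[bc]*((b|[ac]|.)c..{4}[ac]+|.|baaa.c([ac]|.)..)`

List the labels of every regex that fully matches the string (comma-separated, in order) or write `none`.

i → match
ii → no match — must end with "a"
iii → no match
iv → no match
v → no match
vi → no match

i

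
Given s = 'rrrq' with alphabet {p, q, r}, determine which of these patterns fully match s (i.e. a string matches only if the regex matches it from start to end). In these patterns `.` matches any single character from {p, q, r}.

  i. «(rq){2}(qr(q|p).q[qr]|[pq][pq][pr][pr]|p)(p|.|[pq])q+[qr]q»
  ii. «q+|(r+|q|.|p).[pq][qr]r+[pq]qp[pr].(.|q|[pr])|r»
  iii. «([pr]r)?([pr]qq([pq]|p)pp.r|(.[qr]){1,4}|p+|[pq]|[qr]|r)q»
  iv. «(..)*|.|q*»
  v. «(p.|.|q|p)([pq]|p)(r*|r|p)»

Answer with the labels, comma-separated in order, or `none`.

iii, iv

i → no match — must start with 'rq'
ii → no match
iii → match
iv → match
v → no match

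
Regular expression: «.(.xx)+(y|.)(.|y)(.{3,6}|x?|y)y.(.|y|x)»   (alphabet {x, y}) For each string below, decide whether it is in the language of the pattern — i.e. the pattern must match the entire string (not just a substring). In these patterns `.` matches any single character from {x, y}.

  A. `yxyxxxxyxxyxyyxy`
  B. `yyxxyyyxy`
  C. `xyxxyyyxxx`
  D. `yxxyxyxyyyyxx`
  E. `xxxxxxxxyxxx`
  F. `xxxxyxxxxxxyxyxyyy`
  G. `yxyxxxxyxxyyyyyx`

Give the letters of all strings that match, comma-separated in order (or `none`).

B, F

A → no match
B → match
C → no match
D → no match
E → no match
F → match
G → no match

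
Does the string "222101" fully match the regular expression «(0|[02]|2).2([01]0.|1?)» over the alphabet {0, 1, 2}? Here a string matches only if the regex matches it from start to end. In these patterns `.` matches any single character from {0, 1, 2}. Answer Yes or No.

Yes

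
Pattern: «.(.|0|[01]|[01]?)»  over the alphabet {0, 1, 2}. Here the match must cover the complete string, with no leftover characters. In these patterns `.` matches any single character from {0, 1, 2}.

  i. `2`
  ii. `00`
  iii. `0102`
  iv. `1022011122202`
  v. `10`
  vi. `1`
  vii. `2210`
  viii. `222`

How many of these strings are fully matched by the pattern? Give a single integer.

i → match
ii → match
iii → no match
iv → no match
v → match
vi → match
vii → no match
viii → no match
Total matched: 4

4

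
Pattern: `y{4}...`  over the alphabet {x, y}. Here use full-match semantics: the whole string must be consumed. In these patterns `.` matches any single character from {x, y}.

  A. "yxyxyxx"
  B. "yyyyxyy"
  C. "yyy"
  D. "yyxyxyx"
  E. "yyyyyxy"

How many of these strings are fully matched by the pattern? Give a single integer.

A → no match
B → match
C → no match
D → no match
E → match
Total matched: 2

2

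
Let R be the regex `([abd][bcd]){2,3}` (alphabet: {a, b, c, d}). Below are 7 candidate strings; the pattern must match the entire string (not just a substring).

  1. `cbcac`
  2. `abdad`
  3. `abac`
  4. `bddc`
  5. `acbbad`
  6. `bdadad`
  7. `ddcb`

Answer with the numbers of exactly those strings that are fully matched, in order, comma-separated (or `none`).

3, 4, 5, 6

1 → no match
2 → no match
3 → match
4 → match
5 → match
6 → match
7 → no match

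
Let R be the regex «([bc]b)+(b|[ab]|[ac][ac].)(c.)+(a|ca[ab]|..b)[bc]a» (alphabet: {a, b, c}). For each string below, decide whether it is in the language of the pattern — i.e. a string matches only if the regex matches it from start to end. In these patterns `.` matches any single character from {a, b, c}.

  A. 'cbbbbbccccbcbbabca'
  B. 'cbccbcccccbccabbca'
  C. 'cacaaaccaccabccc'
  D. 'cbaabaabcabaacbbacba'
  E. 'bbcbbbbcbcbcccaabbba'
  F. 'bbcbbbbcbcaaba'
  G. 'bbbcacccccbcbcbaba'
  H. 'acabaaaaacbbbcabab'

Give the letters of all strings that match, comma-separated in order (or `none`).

A, B, E, F, G

A → match
B → match
C → no match — must end with 'a'
D → no match
E → match
F → match
G → match
H → no match — must end with 'a'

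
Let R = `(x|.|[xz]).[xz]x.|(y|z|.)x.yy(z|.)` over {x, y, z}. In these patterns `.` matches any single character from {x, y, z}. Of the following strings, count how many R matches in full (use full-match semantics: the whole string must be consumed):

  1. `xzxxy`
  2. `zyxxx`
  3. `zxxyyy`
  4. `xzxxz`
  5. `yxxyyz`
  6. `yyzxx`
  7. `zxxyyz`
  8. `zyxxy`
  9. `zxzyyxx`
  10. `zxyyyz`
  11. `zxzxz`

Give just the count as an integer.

1 → match
2 → match
3 → match
4 → match
5 → match
6 → match
7 → match
8 → match
9 → no match
10 → match
11 → match
Total matched: 10

10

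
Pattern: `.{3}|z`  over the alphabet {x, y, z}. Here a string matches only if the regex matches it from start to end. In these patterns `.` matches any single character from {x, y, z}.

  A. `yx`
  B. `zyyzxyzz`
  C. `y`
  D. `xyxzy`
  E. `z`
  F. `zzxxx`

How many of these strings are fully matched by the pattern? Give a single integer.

A. `yx` → no match
B. `zyyzxyzz` → no match
C. `y` → no match
D. `xyxzy` → no match
E. `z` → match
F. `zzxxx` → no match
Total matched: 1

1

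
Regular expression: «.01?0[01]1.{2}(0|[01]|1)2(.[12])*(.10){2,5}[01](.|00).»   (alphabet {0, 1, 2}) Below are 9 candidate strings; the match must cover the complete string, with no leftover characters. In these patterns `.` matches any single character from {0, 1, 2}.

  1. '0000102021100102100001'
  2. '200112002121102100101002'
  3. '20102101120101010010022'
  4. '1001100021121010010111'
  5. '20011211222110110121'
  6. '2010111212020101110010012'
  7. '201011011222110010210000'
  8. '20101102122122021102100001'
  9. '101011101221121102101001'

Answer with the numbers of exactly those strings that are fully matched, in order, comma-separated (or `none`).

1, 2, 4, 5, 6, 7, 8, 9

1 → match
2 → match
3 → no match
4 → match
5 → match
6 → match
7 → match
8 → match
9 → match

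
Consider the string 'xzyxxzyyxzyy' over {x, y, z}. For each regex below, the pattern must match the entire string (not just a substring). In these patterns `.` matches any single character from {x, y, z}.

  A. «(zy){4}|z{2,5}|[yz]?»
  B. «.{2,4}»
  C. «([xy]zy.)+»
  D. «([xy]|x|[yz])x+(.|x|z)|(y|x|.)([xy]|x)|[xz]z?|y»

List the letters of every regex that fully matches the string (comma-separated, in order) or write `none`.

C

A → no match
B → no match
C → match
D → no match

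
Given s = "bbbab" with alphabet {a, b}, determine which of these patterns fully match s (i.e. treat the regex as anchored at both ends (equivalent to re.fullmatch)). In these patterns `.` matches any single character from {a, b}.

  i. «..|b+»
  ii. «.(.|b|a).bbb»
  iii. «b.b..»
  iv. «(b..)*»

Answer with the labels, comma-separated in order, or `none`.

i → no match
ii → no match — must end with "bbb"
iii → match
iv → no match

iii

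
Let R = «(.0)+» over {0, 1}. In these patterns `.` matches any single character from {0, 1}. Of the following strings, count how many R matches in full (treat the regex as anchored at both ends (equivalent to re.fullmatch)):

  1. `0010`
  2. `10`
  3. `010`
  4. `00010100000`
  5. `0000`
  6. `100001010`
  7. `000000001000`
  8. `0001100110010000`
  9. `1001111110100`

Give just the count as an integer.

1. `0010` → match
2. `10` → match
3. `010` → no match
4. `00010100000` → no match
5. `0000` → match
6. `100001010` → no match
7. `000000001000` → match
8 → no match
9 → no match
Total matched: 4

4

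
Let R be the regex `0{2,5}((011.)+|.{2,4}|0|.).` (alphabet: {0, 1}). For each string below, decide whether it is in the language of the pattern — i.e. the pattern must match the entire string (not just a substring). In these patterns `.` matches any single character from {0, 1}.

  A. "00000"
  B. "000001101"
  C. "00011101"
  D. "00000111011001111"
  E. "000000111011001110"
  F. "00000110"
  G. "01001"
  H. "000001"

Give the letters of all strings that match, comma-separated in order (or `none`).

A → match
B → match
C → match
D → match
E → match
F → match
G → no match
H → match

A, B, C, D, E, F, H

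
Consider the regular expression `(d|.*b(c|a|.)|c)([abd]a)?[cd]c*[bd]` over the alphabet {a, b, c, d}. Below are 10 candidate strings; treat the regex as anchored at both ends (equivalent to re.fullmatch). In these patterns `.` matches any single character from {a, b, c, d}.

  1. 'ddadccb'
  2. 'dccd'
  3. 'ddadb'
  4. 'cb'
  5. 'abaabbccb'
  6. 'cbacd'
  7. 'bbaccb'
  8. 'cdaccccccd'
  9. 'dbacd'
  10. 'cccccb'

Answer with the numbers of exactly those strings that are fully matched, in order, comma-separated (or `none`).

1, 2, 3, 5, 6, 7, 8, 9, 10

1 → match
2 → match
3 → match
4 → no match
5 → match
6 → match
7 → match
8 → match
9 → match
10 → match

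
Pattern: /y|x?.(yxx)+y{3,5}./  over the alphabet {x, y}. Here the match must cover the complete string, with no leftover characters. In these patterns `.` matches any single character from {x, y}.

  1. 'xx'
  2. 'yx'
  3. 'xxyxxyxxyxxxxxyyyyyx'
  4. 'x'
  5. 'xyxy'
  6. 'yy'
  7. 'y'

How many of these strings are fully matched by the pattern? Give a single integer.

1

1 → no match
2 → no match
3 → no match
4 → no match
5 → no match
6 → no match
7 → match
Total matched: 1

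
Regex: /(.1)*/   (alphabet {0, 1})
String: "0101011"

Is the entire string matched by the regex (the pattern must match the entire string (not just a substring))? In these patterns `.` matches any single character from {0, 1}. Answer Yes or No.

No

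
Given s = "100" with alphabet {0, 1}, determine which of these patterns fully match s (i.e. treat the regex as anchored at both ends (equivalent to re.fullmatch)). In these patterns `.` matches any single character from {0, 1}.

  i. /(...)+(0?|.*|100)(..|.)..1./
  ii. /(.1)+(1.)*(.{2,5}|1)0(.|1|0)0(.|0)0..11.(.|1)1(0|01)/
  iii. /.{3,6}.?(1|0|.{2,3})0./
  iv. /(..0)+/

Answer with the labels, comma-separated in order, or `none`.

iv

i → no match
ii → no match
iii → no match
iv → match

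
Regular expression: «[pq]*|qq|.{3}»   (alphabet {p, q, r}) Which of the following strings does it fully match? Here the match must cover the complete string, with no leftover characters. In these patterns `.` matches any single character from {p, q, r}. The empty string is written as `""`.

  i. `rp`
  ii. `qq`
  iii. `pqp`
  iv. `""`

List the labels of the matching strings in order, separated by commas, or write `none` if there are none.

ii, iii, iv

i → no match
ii → match
iii → match
iv → match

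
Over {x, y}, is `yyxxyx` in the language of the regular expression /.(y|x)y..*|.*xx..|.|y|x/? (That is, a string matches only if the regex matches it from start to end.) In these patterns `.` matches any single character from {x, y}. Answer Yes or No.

Yes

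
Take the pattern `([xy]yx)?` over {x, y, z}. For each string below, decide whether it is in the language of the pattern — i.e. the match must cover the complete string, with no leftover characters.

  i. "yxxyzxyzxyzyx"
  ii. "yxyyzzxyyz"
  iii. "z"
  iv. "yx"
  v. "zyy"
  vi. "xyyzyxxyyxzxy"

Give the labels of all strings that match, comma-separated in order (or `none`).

none

i → no match
ii → no match
iii → no match
iv → no match
v → no match
vi → no match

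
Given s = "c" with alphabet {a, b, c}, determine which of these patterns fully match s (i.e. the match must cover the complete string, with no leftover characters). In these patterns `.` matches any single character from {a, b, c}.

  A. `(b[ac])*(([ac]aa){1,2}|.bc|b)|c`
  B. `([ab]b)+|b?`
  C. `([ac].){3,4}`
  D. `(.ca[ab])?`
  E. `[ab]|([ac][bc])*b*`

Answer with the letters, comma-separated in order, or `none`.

A

A → match
B → no match
C → no match
D → no match
E → no match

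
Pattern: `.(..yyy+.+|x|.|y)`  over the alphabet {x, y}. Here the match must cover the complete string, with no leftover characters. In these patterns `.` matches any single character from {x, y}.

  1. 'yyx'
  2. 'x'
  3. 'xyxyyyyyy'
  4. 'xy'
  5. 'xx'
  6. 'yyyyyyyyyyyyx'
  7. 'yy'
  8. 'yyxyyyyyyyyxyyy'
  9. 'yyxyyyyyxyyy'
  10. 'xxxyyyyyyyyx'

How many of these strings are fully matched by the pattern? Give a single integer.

1 → no match
2 → no match
3 → match
4 → match
5 → match
6 → match
7 → match
8 → match
9 → match
10 → match
Total matched: 8

8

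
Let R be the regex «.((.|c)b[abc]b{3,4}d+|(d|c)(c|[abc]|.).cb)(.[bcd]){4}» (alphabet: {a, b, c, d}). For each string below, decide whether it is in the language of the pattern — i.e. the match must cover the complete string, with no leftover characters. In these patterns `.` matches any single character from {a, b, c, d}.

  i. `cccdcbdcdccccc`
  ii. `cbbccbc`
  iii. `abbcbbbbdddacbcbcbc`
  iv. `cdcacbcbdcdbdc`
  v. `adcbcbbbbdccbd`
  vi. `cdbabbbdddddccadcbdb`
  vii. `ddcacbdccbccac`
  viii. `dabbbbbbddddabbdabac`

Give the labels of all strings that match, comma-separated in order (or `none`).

i → match
ii → no match
iii → match
iv → match
v → match
vi → match
vii → match
viii → match

i, iii, iv, v, vi, vii, viii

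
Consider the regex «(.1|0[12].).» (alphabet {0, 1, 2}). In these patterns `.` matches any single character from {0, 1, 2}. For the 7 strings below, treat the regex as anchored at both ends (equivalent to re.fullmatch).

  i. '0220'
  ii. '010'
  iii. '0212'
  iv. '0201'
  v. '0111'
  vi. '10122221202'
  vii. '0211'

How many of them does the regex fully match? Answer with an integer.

i → match
ii → match
iii → match
iv → match
v → match
vi → no match
vii → match
Total matched: 6

6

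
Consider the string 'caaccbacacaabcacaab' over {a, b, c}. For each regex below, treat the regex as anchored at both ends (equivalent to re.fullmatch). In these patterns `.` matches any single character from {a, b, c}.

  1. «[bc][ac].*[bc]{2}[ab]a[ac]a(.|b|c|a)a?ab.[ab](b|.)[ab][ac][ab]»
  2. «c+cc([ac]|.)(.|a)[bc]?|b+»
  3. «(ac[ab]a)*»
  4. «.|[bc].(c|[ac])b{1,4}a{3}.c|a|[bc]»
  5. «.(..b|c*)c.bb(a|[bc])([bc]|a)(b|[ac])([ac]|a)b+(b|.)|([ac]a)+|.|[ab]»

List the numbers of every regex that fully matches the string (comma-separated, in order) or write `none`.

1

1 → match
2 → no match
3 → no match
4 → no match
5 → no match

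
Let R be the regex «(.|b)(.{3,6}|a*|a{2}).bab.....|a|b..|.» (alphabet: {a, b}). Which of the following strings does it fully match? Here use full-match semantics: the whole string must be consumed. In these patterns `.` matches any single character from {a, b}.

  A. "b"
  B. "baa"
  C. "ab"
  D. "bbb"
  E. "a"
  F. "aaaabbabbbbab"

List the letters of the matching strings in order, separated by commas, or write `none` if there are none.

A, B, D, E, F

A → match
B → match
C → no match
D → match
E → match
F → match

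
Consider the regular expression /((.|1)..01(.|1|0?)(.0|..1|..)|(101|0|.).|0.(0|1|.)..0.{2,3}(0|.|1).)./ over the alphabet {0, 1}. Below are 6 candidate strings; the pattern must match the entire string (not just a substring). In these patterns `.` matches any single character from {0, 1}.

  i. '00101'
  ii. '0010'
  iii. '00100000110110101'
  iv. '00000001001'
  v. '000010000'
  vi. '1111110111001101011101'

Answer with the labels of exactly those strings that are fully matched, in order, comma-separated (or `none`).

iv, v

i → no match
ii → no match
iii → no match
iv → match
v → match
vi → no match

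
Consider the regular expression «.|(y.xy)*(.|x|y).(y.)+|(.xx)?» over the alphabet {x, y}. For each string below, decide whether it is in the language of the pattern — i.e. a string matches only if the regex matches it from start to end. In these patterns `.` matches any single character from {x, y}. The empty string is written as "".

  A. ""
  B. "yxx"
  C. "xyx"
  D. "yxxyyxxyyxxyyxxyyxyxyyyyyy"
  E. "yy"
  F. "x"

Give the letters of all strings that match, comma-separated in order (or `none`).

A → match
B → match
C → no match
D → match
E → no match
F → match

A, B, D, F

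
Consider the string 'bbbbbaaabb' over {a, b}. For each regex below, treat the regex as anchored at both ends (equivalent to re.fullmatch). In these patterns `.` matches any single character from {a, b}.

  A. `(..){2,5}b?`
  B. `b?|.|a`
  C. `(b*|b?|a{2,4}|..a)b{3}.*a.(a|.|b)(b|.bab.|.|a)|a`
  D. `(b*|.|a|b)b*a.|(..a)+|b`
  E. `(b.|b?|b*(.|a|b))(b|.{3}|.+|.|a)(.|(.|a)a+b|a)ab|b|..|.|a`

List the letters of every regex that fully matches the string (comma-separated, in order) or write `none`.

A → match
B → no match
C → match
D → no match
E → no match

A, C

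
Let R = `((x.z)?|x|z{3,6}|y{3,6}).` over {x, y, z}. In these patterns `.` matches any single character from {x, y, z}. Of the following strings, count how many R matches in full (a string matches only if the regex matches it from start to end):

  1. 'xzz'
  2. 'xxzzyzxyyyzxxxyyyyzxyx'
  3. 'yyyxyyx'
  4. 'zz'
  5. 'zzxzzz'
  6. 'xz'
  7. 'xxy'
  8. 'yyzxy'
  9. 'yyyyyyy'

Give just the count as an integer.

1 → no match
2 → no match
3 → no match
4 → no match
5 → no match
6 → match
7 → no match
8 → no match
9 → match
Total matched: 2

2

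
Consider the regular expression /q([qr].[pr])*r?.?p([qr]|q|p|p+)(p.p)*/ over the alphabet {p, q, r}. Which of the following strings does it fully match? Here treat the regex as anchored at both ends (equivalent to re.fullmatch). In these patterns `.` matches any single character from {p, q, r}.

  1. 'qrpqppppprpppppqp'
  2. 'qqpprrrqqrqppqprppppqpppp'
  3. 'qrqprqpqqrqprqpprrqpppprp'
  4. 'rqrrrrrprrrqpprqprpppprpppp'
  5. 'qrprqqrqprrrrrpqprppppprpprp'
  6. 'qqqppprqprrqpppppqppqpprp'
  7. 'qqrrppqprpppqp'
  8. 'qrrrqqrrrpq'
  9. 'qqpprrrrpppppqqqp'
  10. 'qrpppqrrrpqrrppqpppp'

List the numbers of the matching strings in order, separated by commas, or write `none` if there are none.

2, 5, 8

1 → no match
2 → match
3 → no match
4 → no match — must start with 'q'
5 → match
6 → no match
7 → no match
8. 'qrrrqqrrrpq' → match
9 → no match
10 → no match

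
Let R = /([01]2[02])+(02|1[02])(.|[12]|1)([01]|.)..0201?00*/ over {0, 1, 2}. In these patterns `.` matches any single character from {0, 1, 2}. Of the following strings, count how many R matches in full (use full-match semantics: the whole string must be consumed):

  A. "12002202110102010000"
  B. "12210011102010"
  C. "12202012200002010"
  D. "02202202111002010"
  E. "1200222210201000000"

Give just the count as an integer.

A → match
B → match
C → match
D → match
E → match
Total matched: 5

5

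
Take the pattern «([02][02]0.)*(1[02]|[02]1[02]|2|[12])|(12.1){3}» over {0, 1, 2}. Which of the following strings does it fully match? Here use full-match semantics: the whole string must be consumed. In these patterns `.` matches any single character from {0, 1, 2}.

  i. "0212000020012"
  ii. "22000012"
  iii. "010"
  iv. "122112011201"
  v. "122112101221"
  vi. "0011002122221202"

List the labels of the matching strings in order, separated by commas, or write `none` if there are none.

iii, iv

i → no match
ii. "22000012" → no match
iii. "010" → match
iv. "122112011201" → match
v. "122112101221" → no match
vi → no match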